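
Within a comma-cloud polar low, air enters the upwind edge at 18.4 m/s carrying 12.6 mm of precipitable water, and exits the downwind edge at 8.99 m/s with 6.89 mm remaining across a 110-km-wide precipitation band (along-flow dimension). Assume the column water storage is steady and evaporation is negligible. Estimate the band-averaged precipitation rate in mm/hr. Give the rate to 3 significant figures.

R ≈ 5.56 mm/hr

Column moisture flux per unit crosswind length is F = V × PW.
Inflow: F_in = 18.4 × 12.6 = 231.84 mm·m/s
Outflow: F_out = 8.99 × 6.89 = 61.9411 mm·m/s
Steady-state rate R = (F_in − F_out)/L = (231.84 − 61.9411) / 110000 m = 1.545e-03 mm/s.
R = 1.545e-03 × 3600 = 5.56 mm/hr.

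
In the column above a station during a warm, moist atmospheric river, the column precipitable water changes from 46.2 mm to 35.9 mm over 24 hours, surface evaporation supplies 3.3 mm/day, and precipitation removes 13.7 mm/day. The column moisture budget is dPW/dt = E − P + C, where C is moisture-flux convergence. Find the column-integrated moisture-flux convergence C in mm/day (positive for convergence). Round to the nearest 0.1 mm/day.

C ≈ 0.1 mm/day

dPW/dt = (35.9 − 46.2) mm / (24/24 day) = -10.300 mm/day.
C = dPW/dt − E + P = (-10.300) − 3.3 + 13.7 = 0.1 mm/day.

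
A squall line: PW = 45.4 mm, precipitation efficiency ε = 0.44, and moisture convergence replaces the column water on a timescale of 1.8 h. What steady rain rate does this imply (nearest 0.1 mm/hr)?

R ≈ 11.1 mm/hr

Each overturning extracts ε × PW = 0.44 × 45.4 = 19.976 mm.
Rate = ε·PW / τ = 19.976 / 1.8 h = 11.1 mm/hr.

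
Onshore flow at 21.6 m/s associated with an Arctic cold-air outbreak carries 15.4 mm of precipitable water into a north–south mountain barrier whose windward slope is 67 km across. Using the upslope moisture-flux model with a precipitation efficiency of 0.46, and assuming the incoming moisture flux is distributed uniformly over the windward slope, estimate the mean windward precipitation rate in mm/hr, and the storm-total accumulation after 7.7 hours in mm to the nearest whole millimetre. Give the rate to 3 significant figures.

Incoming column moisture flux per unit ridge length: F = V × PW = 21.6 × 15.4 = 332.64 mm·m/s.
Spread over the 67 km slope with efficiency ε = 0.46: R = ε·F/W = 0.46 × 332.64 / 67000 m = 2.284e-03 mm/s.
R = 2.284e-03 × 3600 = 8.22 mm/hr.
Over 7.7 h: total = 8.22 × 7.7 = 63.294 ≈ 63 mm.

R ≈ 8.22 mm/hr; total ≈ 63 mm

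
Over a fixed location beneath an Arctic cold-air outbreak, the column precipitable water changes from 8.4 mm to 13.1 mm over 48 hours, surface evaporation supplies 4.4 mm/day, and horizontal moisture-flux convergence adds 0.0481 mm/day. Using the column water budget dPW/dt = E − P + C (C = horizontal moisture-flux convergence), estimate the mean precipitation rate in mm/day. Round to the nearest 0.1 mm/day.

P ≈ 2.1 mm/day

dPW/dt = (13.1 − 8.4) mm / (48/24 day) = +2.350 mm/day.
P = E + C − dPW/dt = 4.4 + (0.0481) − (+2.350) = 2.1 mm/day.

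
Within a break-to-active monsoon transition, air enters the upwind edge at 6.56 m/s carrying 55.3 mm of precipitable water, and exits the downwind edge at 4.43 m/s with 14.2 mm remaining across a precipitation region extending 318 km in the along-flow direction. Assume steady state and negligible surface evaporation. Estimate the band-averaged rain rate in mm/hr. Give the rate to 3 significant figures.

R ≈ 3.39 mm/hr

Column moisture flux per unit crosswind length is F = V × PW.
Inflow: F_in = 6.56 × 55.3 = 362.768 mm·m/s
Outflow: F_out = 4.43 × 14.2 = 62.906 mm·m/s
Steady-state rate R = (F_in − F_out)/L = (362.768 − 62.906) / 318000 m = 9.430e-04 mm/s.
R = 9.430e-04 × 3600 = 3.39 mm/hr.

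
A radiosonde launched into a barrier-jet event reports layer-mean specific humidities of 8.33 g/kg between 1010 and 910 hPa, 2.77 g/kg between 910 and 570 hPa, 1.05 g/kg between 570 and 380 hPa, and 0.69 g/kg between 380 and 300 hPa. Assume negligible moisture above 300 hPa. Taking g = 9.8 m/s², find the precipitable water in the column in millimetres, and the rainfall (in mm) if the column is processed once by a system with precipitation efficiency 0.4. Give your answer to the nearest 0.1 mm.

Precipitable water is the column-integrated vapour mass per unit area: PW = (1/g) Σ q̄ Δp, with q in kg/kg and Δp in Pa (1 kg/m² of water = 1 mm).
Layer 1010–910 hPa: Δp = 100 hPa = 10000 Pa, q̄ = 0.00833 kg/kg → 0.00833 × 10000 / 9.8 = 8.50 mm
Layer 910–570 hPa: Δp = 340 hPa = 34000 Pa, q̄ = 0.00277 kg/kg → 0.00277 × 34000 / 9.8 = 9.61 mm
Layer 570–380 hPa: Δp = 190 hPa = 19000 Pa, q̄ = 0.00105 kg/kg → 0.00105 × 19000 / 9.8 = 2.04 mm
Layer 380–300 hPa: Δp = 80 hPa = 8000 Pa, q̄ = 0.00069 kg/kg → 0.00069 × 8000 / 9.8 = 0.56 mm
PW = 8.50 + 9.61 + 2.04 + 0.56 = 20.71 ≈ 20.7 mm.
Rainfall = ε × PW = 0.4 × 20.7 = 8.3 mm.

PW ≈ 20.7 mm; rainfall ≈ 8.3 mm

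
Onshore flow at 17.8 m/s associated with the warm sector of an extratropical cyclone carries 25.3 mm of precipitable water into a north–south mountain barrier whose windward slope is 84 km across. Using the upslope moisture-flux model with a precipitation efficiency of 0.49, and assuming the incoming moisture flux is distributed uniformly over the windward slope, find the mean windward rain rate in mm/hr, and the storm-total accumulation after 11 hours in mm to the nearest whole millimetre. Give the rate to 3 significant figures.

Incoming column moisture flux per unit ridge length: F = V × PW = 17.8 × 25.3 = 450.34 mm·m/s.
Spread over the 84 km slope with efficiency ε = 0.49: R = ε·F/W = 0.49 × 450.34 / 84000 m = 2.627e-03 mm/s.
R = 2.627e-03 × 3600 = 9.46 mm/hr.
Over 11 h: total = 9.46 × 11 = 104.06 ≈ 104 mm.

R ≈ 9.46 mm/hr; total ≈ 104 mm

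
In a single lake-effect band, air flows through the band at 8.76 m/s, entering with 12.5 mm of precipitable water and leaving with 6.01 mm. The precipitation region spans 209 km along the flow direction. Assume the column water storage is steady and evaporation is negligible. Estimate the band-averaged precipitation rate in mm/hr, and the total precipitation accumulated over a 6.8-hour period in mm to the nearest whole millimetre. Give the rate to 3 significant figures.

Column moisture flux per unit crosswind length is F = V × PW.
Inflow: F_in = 8.76 × 12.5 = 109.5 mm·m/s
Outflow: F_out = 8.76 × 6.01 = 52.6476 mm·m/s
Steady-state rate R = (F_in − F_out)/L = (109.5 − 52.6476) / 209000 m = 2.720e-04 mm/s.
R = 2.720e-04 × 3600 = 0.979 mm/hr.
Over 6.8 h: total = 0.979 × 6.8 = 6.6572 ≈ 7 mm.

R ≈ 0.979 mm/hr; total ≈ 7 mm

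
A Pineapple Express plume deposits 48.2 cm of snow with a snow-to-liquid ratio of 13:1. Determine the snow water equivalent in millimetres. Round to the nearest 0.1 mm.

SWE ≈ 37.1 mm

SWE = snow depth / ratio = 48.2 cm / 13 = 3.708 cm = 37.1 mm.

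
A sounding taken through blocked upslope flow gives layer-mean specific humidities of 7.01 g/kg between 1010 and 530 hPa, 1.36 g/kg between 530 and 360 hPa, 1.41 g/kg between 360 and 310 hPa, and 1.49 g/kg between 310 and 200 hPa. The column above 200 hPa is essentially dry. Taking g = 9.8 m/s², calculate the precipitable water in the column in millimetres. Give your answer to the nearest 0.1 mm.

PW ≈ 39.1 mm

Precipitable water is the column-integrated vapour mass per unit area: PW = (1/g) Σ q̄ Δp, with q in kg/kg and Δp in Pa (1 kg/m² of water = 1 mm).
Layer 1010–530 hPa: Δp = 480 hPa = 48000 Pa, q̄ = 0.00701 kg/kg → 0.00701 × 48000 / 9.8 = 34.33 mm
Layer 530–360 hPa: Δp = 170 hPa = 17000 Pa, q̄ = 0.00136 kg/kg → 0.00136 × 17000 / 9.8 = 2.36 mm
Layer 360–310 hPa: Δp = 50 hPa = 5000 Pa, q̄ = 0.00141 kg/kg → 0.00141 × 5000 / 9.8 = 0.72 mm
Layer 310–200 hPa: Δp = 110 hPa = 11000 Pa, q̄ = 0.00149 kg/kg → 0.00149 × 11000 / 9.8 = 1.67 mm
PW = 34.33 + 2.36 + 0.72 + 1.67 = 39.08 ≈ 39.1 mm.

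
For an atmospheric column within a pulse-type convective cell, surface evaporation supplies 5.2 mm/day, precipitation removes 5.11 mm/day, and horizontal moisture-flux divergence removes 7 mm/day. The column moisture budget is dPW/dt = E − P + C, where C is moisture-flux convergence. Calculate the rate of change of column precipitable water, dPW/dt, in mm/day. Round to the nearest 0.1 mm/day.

dPW/dt = E − P + C = 5.2 − 5.11 + (-7) = -6.9 mm/day.

dPW/dt ≈ -6.9 mm/day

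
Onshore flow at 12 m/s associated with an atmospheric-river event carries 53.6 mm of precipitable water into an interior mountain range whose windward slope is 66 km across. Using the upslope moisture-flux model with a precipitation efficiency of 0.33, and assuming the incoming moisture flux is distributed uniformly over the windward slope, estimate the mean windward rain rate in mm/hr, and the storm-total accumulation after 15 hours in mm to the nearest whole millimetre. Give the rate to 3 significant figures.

Incoming column moisture flux per unit ridge length: F = V × PW = 12 × 53.6 = 643.2 mm·m/s.
Spread over the 66 km slope with efficiency ε = 0.33: R = ε·F/W = 0.33 × 643.2 / 66000 m = 3.216e-03 mm/s.
R = 3.216e-03 × 3600 = 11.6 mm/hr.
Over 15 h: total = 11.6 × 15 = 174 mm.

R ≈ 11.6 mm/hr; total ≈ 174 mm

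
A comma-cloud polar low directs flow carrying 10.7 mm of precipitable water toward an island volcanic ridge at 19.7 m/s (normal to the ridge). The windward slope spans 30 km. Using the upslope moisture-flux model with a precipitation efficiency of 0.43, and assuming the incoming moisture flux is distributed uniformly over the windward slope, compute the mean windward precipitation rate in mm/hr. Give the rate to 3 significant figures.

R ≈ 10.9 mm/hr

Incoming column moisture flux per unit ridge length: F = V × PW = 19.7 × 10.7 = 210.79 mm·m/s.
Spread over the 30 km slope with efficiency ε = 0.43: R = ε·F/W = 0.43 × 210.79 / 30000 m = 3.021e-03 mm/s.
R = 3.021e-03 × 3600 = 10.9 mm/hr.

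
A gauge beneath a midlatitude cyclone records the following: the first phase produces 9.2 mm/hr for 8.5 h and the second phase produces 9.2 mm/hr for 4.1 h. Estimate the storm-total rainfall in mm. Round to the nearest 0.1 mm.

Total = Σ Rᵢ Δtᵢ = 9.2 × 8.5 + 9.2 × 4.1
      = 78.2 + 37.72 = 115.9 mm.

total ≈ 115.9 mm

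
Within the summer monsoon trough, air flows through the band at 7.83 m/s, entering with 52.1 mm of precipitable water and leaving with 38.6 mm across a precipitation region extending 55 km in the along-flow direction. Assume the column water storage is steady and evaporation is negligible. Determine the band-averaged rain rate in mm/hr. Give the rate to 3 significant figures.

Column moisture flux per unit crosswind length is F = V × PW.
Inflow: F_in = 7.83 × 52.1 = 407.943 mm·m/s
Outflow: F_out = 7.83 × 38.6 = 302.238 mm·m/s
Steady-state rate R = (F_in − F_out)/L = (407.943 − 302.238) / 55000 m = 1.922e-03 mm/s.
R = 1.922e-03 × 3600 = 6.92 mm/hr.

R ≈ 6.92 mm/hr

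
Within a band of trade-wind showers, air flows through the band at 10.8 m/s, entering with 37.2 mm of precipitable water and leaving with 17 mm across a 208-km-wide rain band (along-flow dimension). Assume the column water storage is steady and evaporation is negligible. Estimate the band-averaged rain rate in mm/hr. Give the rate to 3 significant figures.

Column moisture flux per unit crosswind length is F = V × PW.
Inflow: F_in = 10.8 × 37.2 = 401.76 mm·m/s
Outflow: F_out = 10.8 × 17 = 183.6 mm·m/s
Steady-state rate R = (F_in − F_out)/L = (401.76 − 183.6) / 208000 m = 1.049e-03 mm/s.
R = 1.049e-03 × 3600 = 3.78 mm/hr.

R ≈ 3.78 mm/hr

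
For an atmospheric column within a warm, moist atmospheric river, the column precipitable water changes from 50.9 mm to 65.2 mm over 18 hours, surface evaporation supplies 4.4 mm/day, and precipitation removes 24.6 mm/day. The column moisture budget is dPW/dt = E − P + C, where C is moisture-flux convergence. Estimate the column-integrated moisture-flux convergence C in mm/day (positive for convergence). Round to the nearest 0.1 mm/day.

C ≈ 39.3 mm/day

dPW/dt = (65.2 − 50.9) mm / (18/24 day) = +19.067 mm/day.
C = dPW/dt − E + P = (+19.067) − 4.4 + 24.6 = 39.3 mm/day.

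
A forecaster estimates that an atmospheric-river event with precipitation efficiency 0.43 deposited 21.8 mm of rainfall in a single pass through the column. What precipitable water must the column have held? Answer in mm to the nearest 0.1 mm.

PW ≈ 50.7 mm

PW = rainfall / ε = 21.8 / 0.43 = 50.7 mm.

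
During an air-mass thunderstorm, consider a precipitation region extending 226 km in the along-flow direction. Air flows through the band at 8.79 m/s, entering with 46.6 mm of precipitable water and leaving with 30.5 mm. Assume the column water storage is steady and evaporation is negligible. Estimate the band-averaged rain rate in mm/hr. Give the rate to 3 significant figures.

Column moisture flux per unit crosswind length is F = V × PW.
Inflow: F_in = 8.79 × 46.6 = 409.614 mm·m/s
Outflow: F_out = 8.79 × 30.5 = 268.095 mm·m/s
Steady-state rate R = (F_in − F_out)/L = (409.614 − 268.095) / 226000 m = 6.262e-04 mm/s.
R = 6.262e-04 × 3600 = 2.25 mm/hr.

R ≈ 2.25 mm/hr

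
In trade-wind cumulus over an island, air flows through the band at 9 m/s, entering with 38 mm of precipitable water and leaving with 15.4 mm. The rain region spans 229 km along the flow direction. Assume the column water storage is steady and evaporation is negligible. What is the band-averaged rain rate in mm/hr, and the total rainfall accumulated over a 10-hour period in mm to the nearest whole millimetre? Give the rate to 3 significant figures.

R ≈ 3.20 mm/hr; total ≈ 32 mm

Column moisture flux per unit crosswind length is F = V × PW.
Inflow: F_in = 9 × 38 = 342 mm·m/s
Outflow: F_out = 9 × 15.4 = 138.6 mm·m/s
Steady-state rate R = (F_in − F_out)/L = (342 − 138.6) / 229000 m = 8.882e-04 mm/s.
R = 8.882e-04 × 3600 = 3.20 mm/hr.
Over 10 h: total = 3.20 × 10 = 32 mm.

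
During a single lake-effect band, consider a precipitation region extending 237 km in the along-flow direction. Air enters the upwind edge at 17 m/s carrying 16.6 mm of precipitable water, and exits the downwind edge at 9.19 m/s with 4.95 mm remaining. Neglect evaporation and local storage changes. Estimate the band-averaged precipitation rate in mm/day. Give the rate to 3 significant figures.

Column moisture flux per unit crosswind length is F = V × PW.
Inflow: F_in = 17 × 16.6 = 282.2 mm·m/s
Outflow: F_out = 9.19 × 4.95 = 45.4905 mm·m/s
Steady-state rate R = (F_in − F_out)/L = (282.2 − 45.4905) / 237000 m = 9.988e-04 mm/s.
R = 9.988e-04 × 3600 × 24 = 86.3 mm/day.

R ≈ 86.3 mm/day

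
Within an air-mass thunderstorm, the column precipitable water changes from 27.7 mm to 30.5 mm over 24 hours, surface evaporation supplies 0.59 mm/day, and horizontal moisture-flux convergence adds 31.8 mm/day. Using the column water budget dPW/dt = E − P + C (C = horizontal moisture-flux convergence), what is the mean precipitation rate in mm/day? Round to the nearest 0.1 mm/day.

P ≈ 29.6 mm/day

dPW/dt = (30.5 − 27.7) mm / (24/24 day) = +2.800 mm/day.
P = E + C − dPW/dt = 0.59 + (31.8) − (+2.800) = 29.6 mm/day.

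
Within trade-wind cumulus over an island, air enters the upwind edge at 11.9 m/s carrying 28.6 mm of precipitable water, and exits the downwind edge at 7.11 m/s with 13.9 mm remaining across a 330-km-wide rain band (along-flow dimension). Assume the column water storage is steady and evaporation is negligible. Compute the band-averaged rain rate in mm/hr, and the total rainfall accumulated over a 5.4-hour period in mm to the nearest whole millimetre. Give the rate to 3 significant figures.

R ≈ 2.63 mm/hr; total ≈ 14 mm

Column moisture flux per unit crosswind length is F = V × PW.
Inflow: F_in = 11.9 × 28.6 = 340.34 mm·m/s
Outflow: F_out = 7.11 × 13.9 = 98.829 mm·m/s
Steady-state rate R = (F_in − F_out)/L = (340.34 − 98.829) / 330000 m = 7.319e-04 mm/s.
R = 7.319e-04 × 3600 = 2.63 mm/hr.
Over 5.4 h: total = 2.63 × 5.4 = 14.202 ≈ 14 mm.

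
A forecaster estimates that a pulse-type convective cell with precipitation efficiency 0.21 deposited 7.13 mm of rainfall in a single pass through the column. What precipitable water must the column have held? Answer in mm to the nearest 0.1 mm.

PW = rainfall / ε = 7.13 / 0.21 = 34.0 mm.

PW ≈ 34.0 mm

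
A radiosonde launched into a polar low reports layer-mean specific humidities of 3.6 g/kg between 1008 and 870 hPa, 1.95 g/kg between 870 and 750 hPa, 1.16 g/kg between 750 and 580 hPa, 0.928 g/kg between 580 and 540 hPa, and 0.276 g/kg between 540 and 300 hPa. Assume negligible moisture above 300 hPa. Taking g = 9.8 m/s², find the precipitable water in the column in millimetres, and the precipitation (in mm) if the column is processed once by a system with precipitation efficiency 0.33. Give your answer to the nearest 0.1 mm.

PW ≈ 10.5 mm; precipitation ≈ 3.5 mm

Precipitable water is the column-integrated vapour mass per unit area: PW = (1/g) Σ q̄ Δp, with q in kg/kg and Δp in Pa (1 kg/m² of water = 1 mm).
Layer 1008–870 hPa: Δp = 138 hPa = 13800 Pa, q̄ = 0.0036 kg/kg → 0.0036 × 13800 / 9.8 = 5.07 mm
Layer 870–750 hPa: Δp = 120 hPa = 12000 Pa, q̄ = 0.00195 kg/kg → 0.00195 × 12000 / 9.8 = 2.39 mm
Layer 750–580 hPa: Δp = 170 hPa = 17000 Pa, q̄ = 0.00116 kg/kg → 0.00116 × 17000 / 9.8 = 2.01 mm
Layer 580–540 hPa: Δp = 40 hPa = 4000 Pa, q̄ = 0.000928 kg/kg → 0.000928 × 4000 / 9.8 = 0.38 mm
Layer 540–300 hPa: Δp = 240 hPa = 24000 Pa, q̄ = 0.000276 kg/kg → 0.000276 × 24000 / 9.8 = 0.68 mm
PW = 5.07 + 2.39 + 2.01 + 0.38 + 0.68 = 10.53 ≈ 10.5 mm.
Precipitation = ε × PW = 0.33 × 10.5 = 3.5 mm.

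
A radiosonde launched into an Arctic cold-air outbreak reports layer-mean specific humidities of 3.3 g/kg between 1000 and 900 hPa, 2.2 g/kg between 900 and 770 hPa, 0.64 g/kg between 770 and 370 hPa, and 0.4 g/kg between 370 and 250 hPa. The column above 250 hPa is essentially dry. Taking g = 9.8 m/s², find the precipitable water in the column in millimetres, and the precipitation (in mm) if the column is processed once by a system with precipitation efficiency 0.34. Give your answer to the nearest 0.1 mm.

Precipitable water is the column-integrated vapour mass per unit area: PW = (1/g) Σ q̄ Δp, with q in kg/kg and Δp in Pa (1 kg/m² of water = 1 mm).
Layer 1000–900 hPa: Δp = 100 hPa = 10000 Pa, q̄ = 0.0033 kg/kg → 0.0033 × 10000 / 9.8 = 3.37 mm
Layer 900–770 hPa: Δp = 130 hPa = 13000 Pa, q̄ = 0.0022 kg/kg → 0.0022 × 13000 / 9.8 = 2.92 mm
Layer 770–370 hPa: Δp = 400 hPa = 40000 Pa, q̄ = 0.00064 kg/kg → 0.00064 × 40000 / 9.8 = 2.61 mm
Layer 370–250 hPa: Δp = 120 hPa = 12000 Pa, q̄ = 0.0004 kg/kg → 0.0004 × 12000 / 9.8 = 0.49 mm
PW = 3.37 + 2.92 + 2.61 + 0.49 = 9.39 ≈ 9.4 mm.
Precipitation = ε × PW = 0.34 × 9.4 = 3.2 mm.

PW ≈ 9.4 mm; precipitation ≈ 3.2 mm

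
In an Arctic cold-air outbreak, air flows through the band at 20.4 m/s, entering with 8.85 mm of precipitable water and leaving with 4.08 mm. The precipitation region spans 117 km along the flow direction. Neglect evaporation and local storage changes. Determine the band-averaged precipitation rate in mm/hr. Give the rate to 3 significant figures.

R ≈ 2.99 mm/hr

Column moisture flux per unit crosswind length is F = V × PW.
Inflow: F_in = 20.4 × 8.85 = 180.54 mm·m/s
Outflow: F_out = 20.4 × 4.08 = 83.232 mm·m/s
Steady-state rate R = (F_in − F_out)/L = (180.54 − 83.232) / 117000 m = 8.317e-04 mm/s.
R = 8.317e-04 × 3600 = 2.99 mm/hr.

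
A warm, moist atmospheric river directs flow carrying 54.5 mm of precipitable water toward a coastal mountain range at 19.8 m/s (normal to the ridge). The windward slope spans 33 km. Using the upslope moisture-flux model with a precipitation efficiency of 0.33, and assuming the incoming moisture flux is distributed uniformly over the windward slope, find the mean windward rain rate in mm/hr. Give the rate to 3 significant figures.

Incoming column moisture flux per unit ridge length: F = V × PW = 19.8 × 54.5 = 1079.1 mm·m/s.
Spread over the 33 km slope with efficiency ε = 0.33: R = ε·F/W = 0.33 × 1079.1 / 33000 m = 1.079e-02 mm/s.
R = 1.079e-02 × 3600 = 38.8 mm/hr.

R ≈ 38.8 mm/hr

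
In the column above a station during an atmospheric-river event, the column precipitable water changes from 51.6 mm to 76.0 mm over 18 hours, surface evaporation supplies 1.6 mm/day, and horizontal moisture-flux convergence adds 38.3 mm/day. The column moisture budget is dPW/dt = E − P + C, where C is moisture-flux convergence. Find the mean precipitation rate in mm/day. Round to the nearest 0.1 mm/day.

P ≈ 7.4 mm/day

dPW/dt = (76.0 − 51.6) mm / (18/24 day) = +32.533 mm/day.
P = E + C − dPW/dt = 1.6 + (38.3) − (+32.533) = 7.4 mm/day.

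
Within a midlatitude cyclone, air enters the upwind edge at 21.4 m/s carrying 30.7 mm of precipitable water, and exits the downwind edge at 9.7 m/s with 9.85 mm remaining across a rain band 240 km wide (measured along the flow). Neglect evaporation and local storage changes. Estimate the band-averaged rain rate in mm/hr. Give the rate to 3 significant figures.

Column moisture flux per unit crosswind length is F = V × PW.
Inflow: F_in = 21.4 × 30.7 = 656.98 mm·m/s
Outflow: F_out = 9.7 × 9.85 = 95.545 mm·m/s
Steady-state rate R = (F_in − F_out)/L = (656.98 − 95.545) / 240000 m = 2.339e-03 mm/s.
R = 2.339e-03 × 3600 = 8.42 mm/hr.

R ≈ 8.42 mm/hr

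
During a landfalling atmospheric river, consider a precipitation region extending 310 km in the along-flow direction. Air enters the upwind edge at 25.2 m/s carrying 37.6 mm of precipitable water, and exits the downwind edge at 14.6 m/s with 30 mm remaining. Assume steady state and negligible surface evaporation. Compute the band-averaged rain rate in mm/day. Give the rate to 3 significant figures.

R ≈ 142 mm/day

Column moisture flux per unit crosswind length is F = V × PW.
Inflow: F_in = 25.2 × 37.6 = 947.52 mm·m/s
Outflow: F_out = 14.6 × 30 = 438 mm·m/s
Steady-state rate R = (F_in − F_out)/L = (947.52 − 438) / 310000 m = 1.644e-03 mm/s.
R = 1.644e-03 × 3600 × 24 = 142 mm/day.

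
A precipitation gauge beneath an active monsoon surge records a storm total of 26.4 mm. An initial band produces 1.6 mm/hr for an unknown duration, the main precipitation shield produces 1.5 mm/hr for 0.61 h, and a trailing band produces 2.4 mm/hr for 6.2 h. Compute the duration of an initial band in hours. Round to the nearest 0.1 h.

Known phases: 1.5 × 0.61 + 2.4 × 6.2 = 0.915 + 14.88 = 15.795 mm.
Remaining depth = 26.4 − 15.795 = 10.605 mm.
Duration = 10.605 / 1.6 = 6.6 h.

duration ≈ 6.6 h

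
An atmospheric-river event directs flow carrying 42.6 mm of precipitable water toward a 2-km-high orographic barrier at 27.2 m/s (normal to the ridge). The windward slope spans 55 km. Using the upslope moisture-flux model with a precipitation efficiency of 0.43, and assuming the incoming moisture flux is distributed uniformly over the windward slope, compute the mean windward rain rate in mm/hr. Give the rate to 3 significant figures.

Incoming column moisture flux per unit ridge length: F = V × PW = 27.2 × 42.6 = 1158.72 mm·m/s.
Spread over the 55 km slope with efficiency ε = 0.43: R = ε·F/W = 0.43 × 1158.72 / 55000 m = 9.059e-03 mm/s.
R = 9.059e-03 × 3600 = 32.6 mm/hr.

R ≈ 32.6 mm/hr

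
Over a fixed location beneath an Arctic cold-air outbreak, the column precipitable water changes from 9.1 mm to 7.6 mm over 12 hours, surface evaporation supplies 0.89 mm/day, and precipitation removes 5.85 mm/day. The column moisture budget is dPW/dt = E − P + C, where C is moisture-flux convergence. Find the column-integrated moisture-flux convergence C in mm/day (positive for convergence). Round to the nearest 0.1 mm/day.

C ≈ 2.0 mm/day

dPW/dt = (7.6 − 9.1) mm / (12/24 day) = -3.000 mm/day.
C = dPW/dt − E + P = (-3.000) − 0.89 + 5.85 = 2.0 mm/day.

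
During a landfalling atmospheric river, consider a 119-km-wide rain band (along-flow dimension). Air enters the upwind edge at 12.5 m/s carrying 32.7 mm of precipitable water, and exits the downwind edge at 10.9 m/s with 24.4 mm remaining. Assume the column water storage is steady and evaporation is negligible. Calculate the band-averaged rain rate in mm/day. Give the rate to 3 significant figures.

R ≈ 104 mm/day

Column moisture flux per unit crosswind length is F = V × PW.
Inflow: F_in = 12.5 × 32.7 = 408.75 mm·m/s
Outflow: F_out = 10.9 × 24.4 = 265.96 mm·m/s
Steady-state rate R = (F_in − F_out)/L = (408.75 − 265.96) / 119000 m = 1.200e-03 mm/s.
R = 1.200e-03 × 3600 × 24 = 104 mm/day.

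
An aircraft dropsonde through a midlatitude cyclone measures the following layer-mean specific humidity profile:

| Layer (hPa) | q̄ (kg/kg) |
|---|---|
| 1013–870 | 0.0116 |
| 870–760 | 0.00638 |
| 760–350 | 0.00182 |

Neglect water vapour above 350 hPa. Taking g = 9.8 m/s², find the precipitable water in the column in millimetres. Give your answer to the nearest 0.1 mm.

PW ≈ 31.7 mm

Precipitable water is the column-integrated vapour mass per unit area: PW = (1/g) Σ q̄ Δp, with q in kg/kg and Δp in Pa (1 kg/m² of water = 1 mm).
Layer 1013–870 hPa: Δp = 143 hPa = 14300 Pa, q̄ = 0.0116 kg/kg → 0.0116 × 14300 / 9.8 = 16.93 mm
Layer 870–760 hPa: Δp = 110 hPa = 11000 Pa, q̄ = 0.00638 kg/kg → 0.00638 × 11000 / 9.8 = 7.16 mm
Layer 760–350 hPa: Δp = 410 hPa = 41000 Pa, q̄ = 0.00182 kg/kg → 0.00182 × 41000 / 9.8 = 7.61 mm
PW = 16.93 + 7.16 + 7.61 = 31.70 ≈ 31.7 mm.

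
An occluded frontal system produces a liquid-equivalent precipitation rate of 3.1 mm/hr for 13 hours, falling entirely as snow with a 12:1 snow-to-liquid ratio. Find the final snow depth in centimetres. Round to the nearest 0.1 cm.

snow depth ≈ 48.4 cm

Liquid-equivalent depth = 3.1 × 13 = 40.3 mm.
Snow depth = 40.3 mm × 12 = 483.6 mm = 48.4 cm.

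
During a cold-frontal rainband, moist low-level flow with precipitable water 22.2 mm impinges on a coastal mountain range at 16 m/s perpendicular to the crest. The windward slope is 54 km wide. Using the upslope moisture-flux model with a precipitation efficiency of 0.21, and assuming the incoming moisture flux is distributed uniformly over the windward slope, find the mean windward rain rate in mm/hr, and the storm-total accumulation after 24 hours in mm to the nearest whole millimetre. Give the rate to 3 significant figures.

Incoming column moisture flux per unit ridge length: F = V × PW = 16 × 22.2 = 355.2 mm·m/s.
Spread over the 54 km slope with efficiency ε = 0.21: R = ε·F/W = 0.21 × 355.2 / 54000 m = 1.381e-03 mm/s.
R = 1.381e-03 × 3600 = 4.97 mm/hr.
Over 24 h: total = 4.97 × 24 = 119.28 ≈ 119 mm.

R ≈ 4.97 mm/hr; total ≈ 119 mm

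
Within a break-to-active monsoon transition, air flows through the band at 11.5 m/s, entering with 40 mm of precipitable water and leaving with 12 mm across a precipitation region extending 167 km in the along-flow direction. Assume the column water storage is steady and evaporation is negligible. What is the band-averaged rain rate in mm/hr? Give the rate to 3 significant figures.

R ≈ 6.94 mm/hr

Column moisture flux per unit crosswind length is F = V × PW.
Inflow: F_in = 11.5 × 40 = 460 mm·m/s
Outflow: F_out = 11.5 × 12 = 138 mm·m/s
Steady-state rate R = (F_in − F_out)/L = (460 − 138) / 167000 m = 1.928e-03 mm/s.
R = 1.928e-03 × 3600 = 6.94 mm/hr.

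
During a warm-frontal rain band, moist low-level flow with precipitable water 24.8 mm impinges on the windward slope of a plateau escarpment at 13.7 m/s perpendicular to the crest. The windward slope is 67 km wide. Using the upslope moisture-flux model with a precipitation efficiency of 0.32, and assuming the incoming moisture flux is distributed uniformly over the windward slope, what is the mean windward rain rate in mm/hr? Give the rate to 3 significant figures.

R ≈ 5.84 mm/hr

Incoming column moisture flux per unit ridge length: F = V × PW = 13.7 × 24.8 = 339.76 mm·m/s.
Spread over the 67 km slope with efficiency ε = 0.32: R = ε·F/W = 0.32 × 339.76 / 67000 m = 1.623e-03 mm/s.
R = 1.623e-03 × 3600 = 5.84 mm/hr.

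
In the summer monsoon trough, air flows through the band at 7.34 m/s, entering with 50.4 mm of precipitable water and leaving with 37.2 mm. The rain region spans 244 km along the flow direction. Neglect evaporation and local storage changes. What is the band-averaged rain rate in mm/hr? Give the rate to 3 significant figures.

R ≈ 1.43 mm/hr

Column moisture flux per unit crosswind length is F = V × PW.
Inflow: F_in = 7.34 × 50.4 = 369.936 mm·m/s
Outflow: F_out = 7.34 × 37.2 = 273.048 mm·m/s
Steady-state rate R = (F_in − F_out)/L = (369.936 − 273.048) / 244000 m = 3.971e-04 mm/s.
R = 3.971e-04 × 3600 = 1.43 mm/hr.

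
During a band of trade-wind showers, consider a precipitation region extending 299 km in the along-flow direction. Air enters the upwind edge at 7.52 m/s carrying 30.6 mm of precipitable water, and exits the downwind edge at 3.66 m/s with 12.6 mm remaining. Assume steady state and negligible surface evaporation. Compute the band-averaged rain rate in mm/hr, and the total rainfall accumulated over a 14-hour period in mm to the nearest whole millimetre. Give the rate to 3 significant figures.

R ≈ 2.22 mm/hr; total ≈ 31 mm

Column moisture flux per unit crosswind length is F = V × PW.
Inflow: F_in = 7.52 × 30.6 = 230.112 mm·m/s
Outflow: F_out = 3.66 × 12.6 = 46.116 mm·m/s
Steady-state rate R = (F_in − F_out)/L = (230.112 − 46.116) / 299000 m = 6.154e-04 mm/s.
R = 6.154e-04 × 3600 = 2.22 mm/hr.
Over 14 h: total = 2.22 × 14 = 31.08 ≈ 31 mm.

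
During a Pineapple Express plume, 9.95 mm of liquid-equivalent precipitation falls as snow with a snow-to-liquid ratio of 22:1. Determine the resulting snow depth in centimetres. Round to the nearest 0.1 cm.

Snow depth = liquid × ratio = 9.95 mm × 22 = 218.9 mm = 21.9 cm.

snow depth ≈ 21.9 cm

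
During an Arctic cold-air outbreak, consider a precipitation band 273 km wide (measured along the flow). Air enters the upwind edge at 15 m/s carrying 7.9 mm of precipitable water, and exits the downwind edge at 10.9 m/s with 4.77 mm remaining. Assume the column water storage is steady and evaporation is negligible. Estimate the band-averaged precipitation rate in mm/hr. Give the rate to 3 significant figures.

R ≈ 0.877 mm/hr

Column moisture flux per unit crosswind length is F = V × PW.
Inflow: F_in = 15 × 7.9 = 118.5 mm·m/s
Outflow: F_out = 10.9 × 4.77 = 51.993 mm·m/s
Steady-state rate R = (F_in − F_out)/L = (118.5 − 51.993) / 273000 m = 2.436e-04 mm/s.
R = 2.436e-04 × 3600 = 0.877 mm/hr.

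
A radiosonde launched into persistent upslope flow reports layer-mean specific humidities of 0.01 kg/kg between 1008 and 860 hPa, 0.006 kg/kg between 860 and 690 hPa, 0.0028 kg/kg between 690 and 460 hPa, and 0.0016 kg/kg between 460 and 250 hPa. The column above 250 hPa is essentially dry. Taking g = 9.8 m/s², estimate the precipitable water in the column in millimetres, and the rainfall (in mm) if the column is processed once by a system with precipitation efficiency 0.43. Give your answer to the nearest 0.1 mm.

PW ≈ 35.5 mm; rainfall ≈ 15.3 mm

Precipitable water is the column-integrated vapour mass per unit area: PW = (1/g) Σ q̄ Δp, with q in kg/kg and Δp in Pa (1 kg/m² of water = 1 mm).
Layer 1008–860 hPa: Δp = 148 hPa = 14800 Pa, q̄ = 0.01 kg/kg → 0.01 × 14800 / 9.8 = 15.10 mm
Layer 860–690 hPa: Δp = 170 hPa = 17000 Pa, q̄ = 0.006 kg/kg → 0.006 × 17000 / 9.8 = 10.41 mm
Layer 690–460 hPa: Δp = 230 hPa = 23000 Pa, q̄ = 0.0028 kg/kg → 0.0028 × 23000 / 9.8 = 6.57 mm
Layer 460–250 hPa: Δp = 210 hPa = 21000 Pa, q̄ = 0.0016 kg/kg → 0.0016 × 21000 / 9.8 = 3.43 mm
PW = 15.10 + 10.41 + 6.57 + 3.43 = 35.51 ≈ 35.5 mm.
Rainfall = ε × PW = 0.43 × 35.5 = 15.3 mm.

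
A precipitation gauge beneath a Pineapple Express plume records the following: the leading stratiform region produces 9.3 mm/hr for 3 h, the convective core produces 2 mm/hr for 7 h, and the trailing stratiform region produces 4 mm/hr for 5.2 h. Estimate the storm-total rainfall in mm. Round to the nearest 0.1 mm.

total ≈ 62.7 mm

Total = Σ Rᵢ Δtᵢ = 9.3 × 3 + 2 × 7 + 4 × 5.2
      = 27.9 + 14 + 20.8 = 62.7 mm.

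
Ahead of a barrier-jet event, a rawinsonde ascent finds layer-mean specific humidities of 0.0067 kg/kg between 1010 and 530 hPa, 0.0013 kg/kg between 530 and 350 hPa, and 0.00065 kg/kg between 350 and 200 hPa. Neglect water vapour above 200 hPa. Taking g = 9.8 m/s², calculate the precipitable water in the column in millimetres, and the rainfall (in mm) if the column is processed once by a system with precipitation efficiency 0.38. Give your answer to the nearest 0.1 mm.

Precipitable water is the column-integrated vapour mass per unit area: PW = (1/g) Σ q̄ Δp, with q in kg/kg and Δp in Pa (1 kg/m² of water = 1 mm).
Layer 1010–530 hPa: Δp = 480 hPa = 48000 Pa, q̄ = 0.0067 kg/kg → 0.0067 × 48000 / 9.8 = 32.82 mm
Layer 530–350 hPa: Δp = 180 hPa = 18000 Pa, q̄ = 0.0013 kg/kg → 0.0013 × 18000 / 9.8 = 2.39 mm
Layer 350–200 hPa: Δp = 150 hPa = 15000 Pa, q̄ = 0.00065 kg/kg → 0.00065 × 15000 / 9.8 = 0.99 mm
PW = 32.82 + 2.39 + 0.99 = 36.20 ≈ 36.2 mm.
Rainfall = ε × PW = 0.38 × 36.2 = 13.8 mm.

PW ≈ 36.2 mm; rainfall ≈ 13.8 mm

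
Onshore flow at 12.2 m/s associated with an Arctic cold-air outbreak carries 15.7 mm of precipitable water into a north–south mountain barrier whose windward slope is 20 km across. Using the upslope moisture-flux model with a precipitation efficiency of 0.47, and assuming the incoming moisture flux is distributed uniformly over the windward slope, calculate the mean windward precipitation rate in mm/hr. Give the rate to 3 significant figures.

Incoming column moisture flux per unit ridge length: F = V × PW = 12.2 × 15.7 = 191.54 mm·m/s.
Spread over the 20 km slope with efficiency ε = 0.47: R = ε·F/W = 0.47 × 191.54 / 20000 m = 4.501e-03 mm/s.
R = 4.501e-03 × 3600 = 16.2 mm/hr.

R ≈ 16.2 mm/hr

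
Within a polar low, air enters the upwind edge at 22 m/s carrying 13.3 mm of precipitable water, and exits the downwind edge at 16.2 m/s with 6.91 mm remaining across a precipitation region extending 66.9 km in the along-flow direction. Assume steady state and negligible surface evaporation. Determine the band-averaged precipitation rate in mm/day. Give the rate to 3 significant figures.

Column moisture flux per unit crosswind length is F = V × PW.
Inflow: F_in = 22 × 13.3 = 292.6 mm·m/s
Outflow: F_out = 16.2 × 6.91 = 111.942 mm·m/s
Steady-state rate R = (F_in − F_out)/L = (292.6 − 111.942) / 66900 m = 2.700e-03 mm/s.
R = 2.700e-03 × 3600 × 24 = 233 mm/day.

R ≈ 233 mm/day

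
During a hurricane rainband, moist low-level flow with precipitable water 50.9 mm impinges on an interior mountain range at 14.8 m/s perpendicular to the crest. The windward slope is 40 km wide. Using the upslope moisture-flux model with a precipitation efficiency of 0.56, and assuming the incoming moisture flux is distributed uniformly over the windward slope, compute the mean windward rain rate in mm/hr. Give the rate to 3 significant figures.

R ≈ 38.0 mm/hr

Incoming column moisture flux per unit ridge length: F = V × PW = 14.8 × 50.9 = 753.32 mm·m/s.
Spread over the 40 km slope with efficiency ε = 0.56: R = ε·F/W = 0.56 × 753.32 / 40000 m = 1.055e-02 mm/s.
R = 1.055e-02 × 3600 = 38.0 mm/hr.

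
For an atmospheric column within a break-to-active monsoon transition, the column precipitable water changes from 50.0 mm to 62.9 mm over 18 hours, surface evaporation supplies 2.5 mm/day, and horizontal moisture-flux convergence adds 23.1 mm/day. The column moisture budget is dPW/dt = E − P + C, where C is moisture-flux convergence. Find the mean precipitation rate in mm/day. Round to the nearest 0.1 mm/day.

dPW/dt = (62.9 − 50.0) mm / (18/24 day) = +17.200 mm/day.
P = E + C − dPW/dt = 2.5 + (23.1) − (+17.200) = 8.4 mm/day.

P ≈ 8.4 mm/day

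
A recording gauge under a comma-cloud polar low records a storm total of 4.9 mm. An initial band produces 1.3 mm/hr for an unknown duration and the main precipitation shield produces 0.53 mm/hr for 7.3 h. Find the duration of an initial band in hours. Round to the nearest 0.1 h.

duration ≈ 0.8 h

Known phases: 0.53 × 7.3 = 3.869 mm.
Remaining depth = 4.9 − 3.869 = 1.031 mm.
Duration = 1.031 / 1.3 = 0.8 h.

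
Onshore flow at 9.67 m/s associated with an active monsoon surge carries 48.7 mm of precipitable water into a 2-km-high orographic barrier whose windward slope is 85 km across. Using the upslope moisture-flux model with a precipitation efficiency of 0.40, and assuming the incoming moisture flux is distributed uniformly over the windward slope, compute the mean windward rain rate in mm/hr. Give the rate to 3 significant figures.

R ≈ 7.98 mm/hr

Incoming column moisture flux per unit ridge length: F = V × PW = 9.67 × 48.7 = 470.929 mm·m/s.
Spread over the 85 km slope with efficiency ε = 0.40: R = ε·F/W = 0.40 × 470.929 / 85000 m = 2.216e-03 mm/s.
R = 2.216e-03 × 3600 = 7.98 mm/hr.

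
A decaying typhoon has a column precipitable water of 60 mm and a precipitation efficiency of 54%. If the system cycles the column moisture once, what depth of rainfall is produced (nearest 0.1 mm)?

Rainfall = ε × PW = 0.54 × 60 = 32.4 mm.

rainfall ≈ 32.4 mm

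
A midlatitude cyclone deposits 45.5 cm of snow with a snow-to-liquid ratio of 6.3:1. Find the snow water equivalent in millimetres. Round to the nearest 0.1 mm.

SWE = snow depth / ratio = 45.5 cm / 6.3 = 7.222 cm = 72.2 mm.

SWE ≈ 72.2 mm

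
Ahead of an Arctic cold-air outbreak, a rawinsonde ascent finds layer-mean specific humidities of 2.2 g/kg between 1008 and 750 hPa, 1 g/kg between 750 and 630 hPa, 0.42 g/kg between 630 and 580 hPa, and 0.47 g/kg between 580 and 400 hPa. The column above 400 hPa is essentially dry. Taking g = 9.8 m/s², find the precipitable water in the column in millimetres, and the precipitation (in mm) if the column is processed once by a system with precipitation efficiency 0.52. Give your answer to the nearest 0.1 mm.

Precipitable water is the column-integrated vapour mass per unit area: PW = (1/g) Σ q̄ Δp, with q in kg/kg and Δp in Pa (1 kg/m² of water = 1 mm).
Layer 1008–750 hPa: Δp = 258 hPa = 25800 Pa, q̄ = 0.0022 kg/kg → 0.0022 × 25800 / 9.8 = 5.79 mm
Layer 750–630 hPa: Δp = 120 hPa = 12000 Pa, q̄ = 0.001 kg/kg → 0.001 × 12000 / 9.8 = 1.22 mm
Layer 630–580 hPa: Δp = 50 hPa = 5000 Pa, q̄ = 0.00042 kg/kg → 0.00042 × 5000 / 9.8 = 0.21 mm
Layer 580–400 hPa: Δp = 180 hPa = 18000 Pa, q̄ = 0.00047 kg/kg → 0.00047 × 18000 / 9.8 = 0.86 mm
PW = 5.79 + 1.22 + 0.21 + 0.86 = 8.08 ≈ 8.1 mm.
Precipitation = ε × PW = 0.52 × 8.1 = 4.2 mm.

PW ≈ 8.1 mm; precipitation ≈ 4.2 mm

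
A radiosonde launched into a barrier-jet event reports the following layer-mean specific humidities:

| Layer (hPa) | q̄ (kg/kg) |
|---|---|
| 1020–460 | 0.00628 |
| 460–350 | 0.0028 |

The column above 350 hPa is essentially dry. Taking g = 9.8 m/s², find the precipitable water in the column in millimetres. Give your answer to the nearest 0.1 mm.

Precipitable water is the column-integrated vapour mass per unit area: PW = (1/g) Σ q̄ Δp, with q in kg/kg and Δp in Pa (1 kg/m² of water = 1 mm).
Layer 1020–460 hPa: Δp = 560 hPa = 56000 Pa, q̄ = 0.00628 kg/kg → 0.00628 × 56000 / 9.8 = 35.89 mm
Layer 460–350 hPa: Δp = 110 hPa = 11000 Pa, q̄ = 0.0028 kg/kg → 0.0028 × 11000 / 9.8 = 3.14 mm
PW = 35.89 + 3.14 = 39.03 ≈ 39.0 mm.

PW ≈ 39.0 mm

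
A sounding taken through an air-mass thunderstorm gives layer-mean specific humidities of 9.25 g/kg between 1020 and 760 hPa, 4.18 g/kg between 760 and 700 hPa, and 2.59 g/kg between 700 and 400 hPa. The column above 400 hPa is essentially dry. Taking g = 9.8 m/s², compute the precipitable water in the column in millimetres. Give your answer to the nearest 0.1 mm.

PW ≈ 35.0 mm

Precipitable water is the column-integrated vapour mass per unit area: PW = (1/g) Σ q̄ Δp, with q in kg/kg and Δp in Pa (1 kg/m² of water = 1 mm).
Layer 1020–760 hPa: Δp = 260 hPa = 26000 Pa, q̄ = 0.00925 kg/kg → 0.00925 × 26000 / 9.8 = 24.54 mm
Layer 760–700 hPa: Δp = 60 hPa = 6000 Pa, q̄ = 0.00418 kg/kg → 0.00418 × 6000 / 9.8 = 2.56 mm
Layer 700–400 hPa: Δp = 300 hPa = 30000 Pa, q̄ = 0.00259 kg/kg → 0.00259 × 30000 / 9.8 = 7.93 mm
PW = 24.54 + 2.56 + 7.93 = 35.03 ≈ 35.0 mm.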